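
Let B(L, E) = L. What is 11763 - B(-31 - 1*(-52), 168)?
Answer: 11742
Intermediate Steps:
11763 - B(-31 - 1*(-52), 168) = 11763 - (-31 - 1*(-52)) = 11763 - (-31 + 52) = 11763 - 1*21 = 11763 - 21 = 11742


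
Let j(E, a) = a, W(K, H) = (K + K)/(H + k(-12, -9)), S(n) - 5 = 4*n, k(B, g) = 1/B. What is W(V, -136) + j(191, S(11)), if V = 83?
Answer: 78025/1633 ≈ 47.780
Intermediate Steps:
S(n) = 5 + 4*n
W(K, H) = 2*K/(-1/12 + H) (W(K, H) = (K + K)/(H + 1/(-12)) = (2*K)/(H - 1/12) = (2*K)/(-1/12 + H) = 2*K/(-1/12 + H))
W(V, -136) + j(191, S(11)) = 24*83/(-1 + 12*(-136)) + (5 + 4*11) = 24*83/(-1 - 1632) + (5 + 44) = 24*83/(-1633) + 49 = 24*83*(-1/1633) + 49 = -1992/1633 + 49 = 78025/1633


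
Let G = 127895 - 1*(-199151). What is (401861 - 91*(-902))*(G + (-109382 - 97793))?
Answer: 58010731353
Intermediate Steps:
G = 327046 (G = 127895 + 199151 = 327046)
(401861 - 91*(-902))*(G + (-109382 - 97793)) = (401861 - 91*(-902))*(327046 + (-109382 - 97793)) = (401861 + 82082)*(327046 - 207175) = 483943*119871 = 58010731353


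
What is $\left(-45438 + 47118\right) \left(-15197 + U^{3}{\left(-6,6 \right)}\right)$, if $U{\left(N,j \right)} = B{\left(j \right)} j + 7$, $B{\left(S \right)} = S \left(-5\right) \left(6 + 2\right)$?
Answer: $-4943677089120$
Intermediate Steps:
$B{\left(S \right)} = - 40 S$ ($B{\left(S \right)} = - 5 S 8 = - 40 S$)
$U{\left(N,j \right)} = 7 - 40 j^{2}$ ($U{\left(N,j \right)} = - 40 j j + 7 = - 40 j^{2} + 7 = 7 - 40 j^{2}$)
$\left(-45438 + 47118\right) \left(-15197 + U^{3}{\left(-6,6 \right)}\right) = \left(-45438 + 47118\right) \left(-15197 + \left(7 - 40 \cdot 6^{2}\right)^{3}\right) = 1680 \left(-15197 + \left(7 - 1440\right)^{3}\right) = 1680 \left(-15197 + \left(-1433\right)^{3}\right) = 1680 \left(-15197 - 2942649737\right) = 1680 \left(-2942664934\right) = -4943677089120$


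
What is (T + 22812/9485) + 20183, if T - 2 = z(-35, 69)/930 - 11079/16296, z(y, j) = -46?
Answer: 2763610331833/136902696 ≈ 20187.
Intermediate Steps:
T = 3209579/2525880 (T = 2 + (-46/930 - 11079/16296) = 2 + (-46*1/930 - 11079*1/16296) = 2 + (-23/465 - 3693/5432) = 2 - 1842181/2525880 = 3209579/2525880 ≈ 1.2707)
(T + 22812/9485) + 20183 = (3209579/2525880 + 22812/9485) + 20183 = 503218465/136902696 + 20183 = 2763610331833/136902696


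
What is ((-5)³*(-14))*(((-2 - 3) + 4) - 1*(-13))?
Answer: 21000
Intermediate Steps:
((-5)³*(-14))*(((-2 - 3) + 4) - 1*(-13)) = (-125*(-14))*((-5 + 4) + 13) = 1750*(-1 + 13) = 1750*12 = 21000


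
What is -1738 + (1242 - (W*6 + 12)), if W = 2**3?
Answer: -556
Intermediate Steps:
W = 8
-1738 + (1242 - (W*6 + 12)) = -1738 + (1242 - (8*6 + 12)) = -1738 + (1242 - (48 + 12)) = -1738 + (1242 - 1*60) = -1738 + (1242 - 60) = -1738 + 1182 = -556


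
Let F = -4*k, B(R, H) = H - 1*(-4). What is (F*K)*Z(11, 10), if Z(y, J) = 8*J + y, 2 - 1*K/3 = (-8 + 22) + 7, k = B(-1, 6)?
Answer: 207480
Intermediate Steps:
B(R, H) = 4 + H (B(R, H) = H + 4 = 4 + H)
k = 10 (k = 4 + 6 = 10)
K = -57 (K = 6 - 3*((-8 + 22) + 7) = 6 - 3*(14 + 7) = 6 - 3*21 = 6 - 63 = -57)
Z(y, J) = y + 8*J
F = -40 (F = -4*10 = -40)
(F*K)*Z(11, 10) = (-40*(-57))*(11 + 8*10) = 2280*(11 + 80) = 2280*91 = 207480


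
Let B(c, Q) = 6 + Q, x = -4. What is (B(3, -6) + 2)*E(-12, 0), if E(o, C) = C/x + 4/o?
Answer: -2/3 ≈ -0.66667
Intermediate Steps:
E(o, C) = 4/o - C/4 (E(o, C) = C/(-4) + 4/o = C*(-1/4) + 4/o = -C/4 + 4/o = 4/o - C/4)
(B(3, -6) + 2)*E(-12, 0) = ((6 - 6) + 2)*(4/(-12) - 1/4*0) = (0 + 2)*(4*(-1/12) + 0) = 2*(-1/3 + 0) = 2*(-1/3) = -2/3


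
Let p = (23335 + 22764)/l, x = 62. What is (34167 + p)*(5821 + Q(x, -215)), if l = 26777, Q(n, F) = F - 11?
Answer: 5119066125510/26777 ≈ 1.9117e+8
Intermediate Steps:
Q(n, F) = -11 + F
p = 46099/26777 (p = (23335 + 22764)/26777 = 46099*(1/26777) = 46099/26777 ≈ 1.7216)
(34167 + p)*(5821 + Q(x, -215)) = (34167 + 46099/26777)*(5821 + (-11 - 215)) = 914935858*(5821 - 226)/26777 = (914935858/26777)*5595 = 5119066125510/26777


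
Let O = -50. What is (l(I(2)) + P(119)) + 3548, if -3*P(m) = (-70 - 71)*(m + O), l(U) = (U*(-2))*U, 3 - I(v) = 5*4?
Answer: 6213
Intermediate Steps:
I(v) = -17 (I(v) = 3 - 5*4 = 3 - 1*20 = 3 - 20 = -17)
l(U) = -2*U² (l(U) = (-2*U)*U = -2*U²)
P(m) = -2350 + 47*m (P(m) = -(-70 - 71)*(m - 50)/3 = -(-47)*(-50 + m) = -(7050 - 141*m)/3 = -2350 + 47*m)
(l(I(2)) + P(119)) + 3548 = (-2*(-17)² + (-2350 + 47*119)) + 3548 = (-2*289 + (-2350 + 5593)) + 3548 = (-578 + 3243) + 3548 = 2665 + 3548 = 6213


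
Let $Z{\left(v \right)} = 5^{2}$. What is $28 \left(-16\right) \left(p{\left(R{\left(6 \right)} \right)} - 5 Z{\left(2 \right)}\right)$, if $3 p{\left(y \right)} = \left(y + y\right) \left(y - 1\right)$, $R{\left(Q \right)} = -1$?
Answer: $\frac{166208}{3} \approx 55403.0$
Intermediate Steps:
$p{\left(y \right)} = \frac{2 y \left(-1 + y\right)}{3}$ ($p{\left(y \right)} = \frac{\left(y + y\right) \left(y - 1\right)}{3} = \frac{2 y \left(-1 + y\right)}{3}$)
$Z{\left(v \right)} = 25$
$28 \left(-16\right) \left(p{\left(R{\left(6 \right)} \right)} - 5 Z{\left(2 \right)}\right) = 28 \left(-16\right) \left(\frac{2}{3} \left(-1\right) \left(-1 - 1\right) - 125\right) = - 448 \left(\frac{2}{3} \left(-1\right) \left(-2\right) - 125\right) = - 448 \left(\frac{4}{3} - 125\right) = \left(-448\right) \left(- \frac{371}{3}\right) = \frac{166208}{3}$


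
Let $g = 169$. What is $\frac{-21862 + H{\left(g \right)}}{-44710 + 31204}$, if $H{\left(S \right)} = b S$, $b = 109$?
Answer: $\frac{1147}{4502} \approx 0.25478$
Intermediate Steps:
$H{\left(S \right)} = 109 S$
$\frac{-21862 + H{\left(g \right)}}{-44710 + 31204} = \frac{-21862 + 109 \cdot 169}{-44710 + 31204} = \frac{-21862 + 18421}{-13506} = \left(-3441\right) \left(- \frac{1}{13506}\right) = \frac{1147}{4502}$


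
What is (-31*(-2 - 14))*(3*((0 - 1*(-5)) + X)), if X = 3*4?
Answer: 25296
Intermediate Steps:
X = 12
(-31*(-2 - 14))*(3*((0 - 1*(-5)) + X)) = (-31*(-2 - 14))*(3*((0 - 1*(-5)) + 12)) = (-31*(-16))*(3*((0 + 5) + 12)) = 496*(3*(5 + 12)) = 496*(3*17) = 496*51 = 25296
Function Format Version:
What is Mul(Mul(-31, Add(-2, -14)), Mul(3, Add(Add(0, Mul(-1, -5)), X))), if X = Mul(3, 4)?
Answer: 25296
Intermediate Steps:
X = 12
Mul(Mul(-31, Add(-2, -14)), Mul(3, Add(Add(0, Mul(-1, -5)), X))) = Mul(Mul(-31, Add(-2, -14)), Mul(3, Add(Add(0, Mul(-1, -5)), 12))) = Mul(Mul(-31, -16), Mul(3, Add(Add(0, 5), 12))) = Mul(496, Mul(3, Add(5, 12))) = Mul(496, Mul(3, 17)) = Mul(496, 51) = 25296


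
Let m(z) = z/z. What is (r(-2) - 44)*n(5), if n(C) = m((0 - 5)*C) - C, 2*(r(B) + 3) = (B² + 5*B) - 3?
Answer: 206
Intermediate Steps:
r(B) = -9/2 + B²/2 + 5*B/2 (r(B) = -3 + ((B² + 5*B) - 3)/2 = -3 + (-3 + B² + 5*B)/2 = -3 + (-3/2 + B²/2 + 5*B/2) = -9/2 + B²/2 + 5*B/2)
m(z) = 1
n(C) = 1 - C
(r(-2) - 44)*n(5) = ((-9/2 + (½)*(-2)² + (5/2)*(-2)) - 44)*(1 - 1*5) = ((-9/2 + (½)*4 - 5) - 44)*(1 - 5) = ((-9/2 + 2 - 5) - 44)*(-4) = (-15/2 - 44)*(-4) = -103/2*(-4) = 206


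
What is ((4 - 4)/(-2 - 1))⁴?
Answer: 0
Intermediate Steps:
((4 - 4)/(-2 - 1))⁴ = (0/(-3))⁴ = (0*(-⅓))⁴ = 0⁴ = 0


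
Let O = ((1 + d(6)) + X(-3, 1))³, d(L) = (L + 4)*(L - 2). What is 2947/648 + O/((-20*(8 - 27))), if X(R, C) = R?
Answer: 482591/3240 ≈ 148.95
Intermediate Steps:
d(L) = (-2 + L)*(4 + L) (d(L) = (4 + L)*(-2 + L) = (-2 + L)*(4 + L))
O = 54872 (O = ((1 + (-8 + 6² + 2*6)) - 3)³ = ((1 + (-8 + 36 + 12)) - 3)³ = ((1 + 40) - 3)³ = (41 - 3)³ = 38³ = 54872)
2947/648 + O/((-20*(8 - 27))) = 2947/648 + 54872/((-20*(8 - 27))) = 2947*(1/648) + 54872/((-20*(-19))) = 2947/648 + 54872/380 = 2947/648 + 54872*(1/380) = 2947/648 + 722/5 = 482591/3240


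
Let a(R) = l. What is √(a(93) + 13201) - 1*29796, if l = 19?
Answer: -29796 + 2*√3305 ≈ -29681.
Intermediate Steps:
a(R) = 19
√(a(93) + 13201) - 1*29796 = √(19 + 13201) - 1*29796 = √13220 - 29796 = 2*√3305 - 29796 = -29796 + 2*√3305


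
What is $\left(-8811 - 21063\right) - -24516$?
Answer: $-5358$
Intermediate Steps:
$\left(-8811 - 21063\right) - -24516 = \left(-8811 - 21063\right) + 24516 = -29874 + 24516 = -5358$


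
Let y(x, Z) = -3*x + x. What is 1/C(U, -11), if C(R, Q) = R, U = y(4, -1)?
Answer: -⅛ ≈ -0.12500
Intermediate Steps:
y(x, Z) = -2*x
U = -8 (U = -2*4 = -8)
1/C(U, -11) = 1/(-8) = -⅛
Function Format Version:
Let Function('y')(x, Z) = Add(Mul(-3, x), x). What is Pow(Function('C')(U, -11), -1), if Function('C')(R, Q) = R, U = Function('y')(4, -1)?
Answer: Rational(-1, 8) ≈ -0.12500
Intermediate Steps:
Function('y')(x, Z) = Mul(-2, x)
U = -8 (U = Mul(-2, 4) = -8)
Pow(Function('C')(U, -11), -1) = Pow(-8, -1) = Rational(-1, 8)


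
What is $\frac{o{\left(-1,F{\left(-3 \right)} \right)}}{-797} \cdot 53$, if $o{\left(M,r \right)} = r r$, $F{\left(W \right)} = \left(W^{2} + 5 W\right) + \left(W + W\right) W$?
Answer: $- \frac{7632}{797} \approx -9.5759$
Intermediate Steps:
$F{\left(W \right)} = 3 W^{2} + 5 W$ ($F{\left(W \right)} = \left(W^{2} + 5 W\right) + 2 W W = \left(W^{2} + 5 W\right) + 2 W^{2} = 3 W^{2} + 5 W$)
$o{\left(M,r \right)} = r^{2}$
$\frac{o{\left(-1,F{\left(-3 \right)} \right)}}{-797} \cdot 53 = \frac{\left(- 3 \left(5 + 3 \left(-3\right)\right)\right)^{2}}{-797} \cdot 53 = \left(- 3 \left(5 - 9\right)\right)^{2} \left(- \frac{1}{797}\right) 53 = \left(\left(-3\right) \left(-4\right)\right)^{2} \left(- \frac{1}{797}\right) 53 = 12^{2} \left(- \frac{1}{797}\right) 53 = 144 \left(- \frac{1}{797}\right) 53 = \left(- \frac{144}{797}\right) 53 = - \frac{7632}{797}$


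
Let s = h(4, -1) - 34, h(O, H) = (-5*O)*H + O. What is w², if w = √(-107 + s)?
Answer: -117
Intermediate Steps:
h(O, H) = O - 5*H*O (h(O, H) = -5*H*O + O = O - 5*H*O)
s = -10 (s = 4*(1 - 5*(-1)) - 34 = 4*(1 + 5) - 34 = 4*6 - 34 = 24 - 34 = -10)
w = 3*I*√13 (w = √(-107 - 10) = √(-117) = 3*I*√13 ≈ 10.817*I)
w² = (3*I*√13)² = -117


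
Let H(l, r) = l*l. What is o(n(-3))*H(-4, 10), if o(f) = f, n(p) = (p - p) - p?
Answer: 48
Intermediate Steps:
n(p) = -p (n(p) = 0 - p = -p)
H(l, r) = l**2
o(n(-3))*H(-4, 10) = -1*(-3)*(-4)**2 = 3*16 = 48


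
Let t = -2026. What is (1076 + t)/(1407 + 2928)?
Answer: -190/867 ≈ -0.21915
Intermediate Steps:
(1076 + t)/(1407 + 2928) = (1076 - 2026)/(1407 + 2928) = -950/4335 = -950*1/4335 = -190/867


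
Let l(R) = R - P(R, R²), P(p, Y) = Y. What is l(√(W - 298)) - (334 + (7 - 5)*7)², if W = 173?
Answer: -120979 + 5*I*√5 ≈ -1.2098e+5 + 11.18*I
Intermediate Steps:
l(R) = R - R²
l(√(W - 298)) - (334 + (7 - 5)*7)² = √(173 - 298)*(1 - √(173 - 298)) - (334 + (7 - 5)*7)² = √(-125)*(1 - √(-125)) - (334 + 2*7)² = (5*I*√5)*(1 - 5*I*√5) - (334 + 14)² = (5*I*√5)*(1 - 5*I*√5) - 1*348² = 5*I*√5*(1 - 5*I*√5) - 1*121104 = 5*I*√5*(1 - 5*I*√5) - 121104 = -121104 + 5*I*√5*(1 - 5*I*√5)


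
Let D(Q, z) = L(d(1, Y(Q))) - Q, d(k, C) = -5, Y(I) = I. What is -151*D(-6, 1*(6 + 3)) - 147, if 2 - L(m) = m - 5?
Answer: -2865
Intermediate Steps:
L(m) = 7 - m (L(m) = 2 - (m - 5) = 2 - (-5 + m) = 2 + (5 - m) = 7 - m)
D(Q, z) = 12 - Q (D(Q, z) = (7 - 1*(-5)) - Q = (7 + 5) - Q = 12 - Q)
-151*D(-6, 1*(6 + 3)) - 147 = -151*(12 - 1*(-6)) - 147 = -151*(12 + 6) - 147 = -151*18 - 147 = -2718 - 147 = -2865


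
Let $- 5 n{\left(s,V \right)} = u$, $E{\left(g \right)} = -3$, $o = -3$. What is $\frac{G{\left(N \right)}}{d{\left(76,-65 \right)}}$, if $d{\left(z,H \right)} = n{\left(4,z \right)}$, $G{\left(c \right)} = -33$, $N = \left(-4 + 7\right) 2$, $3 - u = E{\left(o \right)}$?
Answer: $\frac{55}{2} \approx 27.5$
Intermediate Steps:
$u = 6$ ($u = 3 - -3 = 3 + 3 = 6$)
$N = 6$ ($N = 3 \cdot 2 = 6$)
$n{\left(s,V \right)} = - \frac{6}{5}$ ($n{\left(s,V \right)} = \left(- \frac{1}{5}\right) 6 = - \frac{6}{5}$)
$d{\left(z,H \right)} = - \frac{6}{5}$
$\frac{G{\left(N \right)}}{d{\left(76,-65 \right)}} = - \frac{33}{- \frac{6}{5}} = \left(-33\right) \left(- \frac{5}{6}\right) = \frac{55}{2}$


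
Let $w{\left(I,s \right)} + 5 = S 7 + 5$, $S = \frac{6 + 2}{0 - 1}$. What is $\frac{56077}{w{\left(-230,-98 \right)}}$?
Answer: $- \frac{8011}{8} \approx -1001.4$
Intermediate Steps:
$S = -8$ ($S = \frac{8}{-1} = 8 \left(-1\right) = -8$)
$w{\left(I,s \right)} = -56$ ($w{\left(I,s \right)} = -5 + \left(\left(-8\right) 7 + 5\right) = -5 + \left(-56 + 5\right) = -5 - 51 = -56$)
$\frac{56077}{w{\left(-230,-98 \right)}} = \frac{56077}{-56} = 56077 \left(- \frac{1}{56}\right) = - \frac{8011}{8}$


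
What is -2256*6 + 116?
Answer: -13420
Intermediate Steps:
-2256*6 + 116 = -141*96 + 116 = -13536 + 116 = -13420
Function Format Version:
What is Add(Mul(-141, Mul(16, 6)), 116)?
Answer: -13420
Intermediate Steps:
Add(Mul(-141, Mul(16, 6)), 116) = Add(Mul(-141, 96), 116) = Add(-13536, 116) = -13420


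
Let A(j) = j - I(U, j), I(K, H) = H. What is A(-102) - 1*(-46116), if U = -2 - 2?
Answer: 46116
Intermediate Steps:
U = -4
A(j) = 0 (A(j) = j - j = 0)
A(-102) - 1*(-46116) = 0 - 1*(-46116) = 0 + 46116 = 46116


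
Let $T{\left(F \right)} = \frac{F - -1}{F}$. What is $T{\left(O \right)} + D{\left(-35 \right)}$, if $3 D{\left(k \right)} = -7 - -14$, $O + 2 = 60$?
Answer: $\frac{583}{174} \approx 3.3506$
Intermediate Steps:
$O = 58$ ($O = -2 + 60 = 58$)
$D{\left(k \right)} = \frac{7}{3}$ ($D{\left(k \right)} = \frac{-7 - -14}{3} = \frac{-7 + 14}{3} = \frac{1}{3} \cdot 7 = \frac{7}{3}$)
$T{\left(F \right)} = \frac{1 + F}{F}$ ($T{\left(F \right)} = \frac{F + 1}{F} = \frac{1 + F}{F}$)
$T{\left(O \right)} + D{\left(-35 \right)} = \frac{1 + 58}{58} + \frac{7}{3} = \frac{1}{58} \cdot 59 + \frac{7}{3} = \frac{59}{58} + \frac{7}{3} = \frac{583}{174}$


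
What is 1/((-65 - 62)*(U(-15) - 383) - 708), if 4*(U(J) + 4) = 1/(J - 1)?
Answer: 64/3100351 ≈ 2.0643e-5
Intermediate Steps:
U(J) = -4 + 1/(4*(-1 + J)) (U(J) = -4 + 1/(4*(J - 1)) = -4 + 1/(4*(-1 + J)))
1/((-65 - 62)*(U(-15) - 383) - 708) = 1/((-65 - 62)*((17 - 16*(-15))/(4*(-1 - 15)) - 383) - 708) = 1/(-127*((1/4)*(17 + 240)/(-16) - 383) - 708) = 1/(-127*((1/4)*(-1/16)*257 - 383) - 708) = 1/(-127*(-257/64 - 383) - 708) = 1/(-127*(-24769/64) - 708) = 1/(3145663/64 - 708) = 1/(3100351/64) = 64/3100351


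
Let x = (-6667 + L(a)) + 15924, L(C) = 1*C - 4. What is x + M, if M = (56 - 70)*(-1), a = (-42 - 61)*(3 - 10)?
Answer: 9988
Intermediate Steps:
a = 721 (a = -103*(-7) = 721)
L(C) = -4 + C (L(C) = C - 4 = -4 + C)
M = 14 (M = -14*(-1) = 14)
x = 9974 (x = (-6667 + (-4 + 721)) + 15924 = (-6667 + 717) + 15924 = -5950 + 15924 = 9974)
x + M = 9974 + 14 = 9988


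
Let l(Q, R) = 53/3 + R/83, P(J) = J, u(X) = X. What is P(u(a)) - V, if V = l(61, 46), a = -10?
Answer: -7027/249 ≈ -28.221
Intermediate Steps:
l(Q, R) = 53/3 + R/83 (l(Q, R) = 53*(1/3) + R*(1/83) = 53/3 + R/83)
V = 4537/249 (V = 53/3 + (1/83)*46 = 53/3 + 46/83 = 4537/249 ≈ 18.221)
P(u(a)) - V = -10 - 1*4537/249 = -10 - 4537/249 = -7027/249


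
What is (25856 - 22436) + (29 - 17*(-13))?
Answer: 3670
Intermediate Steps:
(25856 - 22436) + (29 - 17*(-13)) = 3420 + (29 + 221) = 3420 + 250 = 3670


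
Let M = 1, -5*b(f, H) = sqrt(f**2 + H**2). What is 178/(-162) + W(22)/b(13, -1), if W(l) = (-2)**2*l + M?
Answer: -89/81 - 89*sqrt(170)/34 ≈ -35.229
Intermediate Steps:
b(f, H) = -sqrt(H**2 + f**2)/5 (b(f, H) = -sqrt(f**2 + H**2)/5 = -sqrt(H**2 + f**2)/5)
W(l) = 1 + 4*l (W(l) = (-2)**2*l + 1 = 4*l + 1 = 1 + 4*l)
178/(-162) + W(22)/b(13, -1) = 178/(-162) + (1 + 4*22)/((-sqrt((-1)**2 + 13**2)/5)) = 178*(-1/162) + (1 + 88)/((-sqrt(1 + 169)/5)) = -89/81 + 89/((-sqrt(170)/5)) = -89/81 + 89*(-sqrt(170)/34) = -89/81 - 89*sqrt(170)/34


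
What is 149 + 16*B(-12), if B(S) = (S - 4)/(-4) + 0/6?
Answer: 213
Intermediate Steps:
B(S) = 1 - S/4 (B(S) = (-4 + S)*(-¼) + 0*(⅙) = (1 - S/4) + 0 = 1 - S/4)
149 + 16*B(-12) = 149 + 16*(1 - ¼*(-12)) = 149 + 16*(1 + 3) = 149 + 16*4 = 149 + 64 = 213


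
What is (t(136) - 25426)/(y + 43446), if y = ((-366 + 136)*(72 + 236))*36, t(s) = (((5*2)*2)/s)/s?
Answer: 117569819/11591415456 ≈ 0.010143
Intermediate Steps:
t(s) = 20/s**2 (t(s) = ((10*2)/s)/s = (20/s)/s = 20/s**2)
y = -2550240 (y = -230*308*36 = -70840*36 = -2550240)
(t(136) - 25426)/(y + 43446) = (20/136**2 - 25426)/(-2550240 + 43446) = (20*(1/18496) - 25426)/(-2506794) = (5/4624 - 25426)*(-1/2506794) = -117569819/4624*(-1/2506794) = 117569819/11591415456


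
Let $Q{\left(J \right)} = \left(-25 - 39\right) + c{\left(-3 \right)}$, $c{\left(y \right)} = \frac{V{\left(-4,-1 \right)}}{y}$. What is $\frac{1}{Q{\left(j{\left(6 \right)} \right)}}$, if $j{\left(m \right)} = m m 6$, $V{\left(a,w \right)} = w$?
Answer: $- \frac{3}{191} \approx -0.015707$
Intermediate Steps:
$c{\left(y \right)} = - \frac{1}{y}$
$j{\left(m \right)} = 6 m^{2}$ ($j{\left(m \right)} = m^{2} \cdot 6 = 6 m^{2}$)
$Q{\left(J \right)} = - \frac{191}{3}$ ($Q{\left(J \right)} = \left(-25 - 39\right) - \frac{1}{-3} = -64 - - \frac{1}{3} = -64 + \frac{1}{3} = - \frac{191}{3}$)
$\frac{1}{Q{\left(j{\left(6 \right)} \right)}} = \frac{1}{- \frac{191}{3}} = - \frac{3}{191}$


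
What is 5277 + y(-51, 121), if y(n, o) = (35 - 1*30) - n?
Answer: 5333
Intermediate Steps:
y(n, o) = 5 - n (y(n, o) = (35 - 30) - n = 5 - n)
5277 + y(-51, 121) = 5277 + (5 - 1*(-51)) = 5277 + (5 + 51) = 5277 + 56 = 5333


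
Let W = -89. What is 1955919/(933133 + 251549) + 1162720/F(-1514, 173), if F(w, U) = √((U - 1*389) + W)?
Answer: 651973/394894 - 232544*I*√305/61 ≈ 1.651 - 66577.0*I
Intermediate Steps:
F(w, U) = √(-478 + U) (F(w, U) = √((U - 1*389) - 89) = √((U - 389) - 89) = √((-389 + U) - 89) = √(-478 + U))
1955919/(933133 + 251549) + 1162720/F(-1514, 173) = 1955919/(933133 + 251549) + 1162720/(√(-478 + 173)) = 1955919/1184682 + 1162720/(√(-305)) = 1955919*(1/1184682) + 1162720/((I*√305)) = 651973/394894 + 1162720*(-I*√305/305) = 651973/394894 - 232544*I*√305/61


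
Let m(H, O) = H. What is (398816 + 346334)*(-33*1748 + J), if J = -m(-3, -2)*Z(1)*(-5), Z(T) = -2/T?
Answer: -42960878100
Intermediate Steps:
J = 30 (J = -(-(-6)/1)*(-5) = -(-(-6))*(-5) = -(-3*(-2))*(-5) = -6*(-5) = -1*(-30) = 30)
(398816 + 346334)*(-33*1748 + J) = (398816 + 346334)*(-33*1748 + 30) = 745150*(-57684 + 30) = 745150*(-57654) = -42960878100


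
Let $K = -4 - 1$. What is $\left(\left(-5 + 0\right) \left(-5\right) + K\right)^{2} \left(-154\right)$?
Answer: $-61600$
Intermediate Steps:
$K = -5$
$\left(\left(-5 + 0\right) \left(-5\right) + K\right)^{2} \left(-154\right) = \left(\left(-5 + 0\right) \left(-5\right) - 5\right)^{2} \left(-154\right) = \left(\left(-5\right) \left(-5\right) - 5\right)^{2} \left(-154\right) = \left(25 - 5\right)^{2} \left(-154\right) = 20^{2} \left(-154\right) = 400 \left(-154\right) = -61600$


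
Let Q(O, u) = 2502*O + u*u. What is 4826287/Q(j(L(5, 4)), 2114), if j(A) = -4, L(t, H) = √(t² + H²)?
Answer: 4826287/4458988 ≈ 1.0824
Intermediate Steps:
L(t, H) = √(H² + t²)
Q(O, u) = u² + 2502*O (Q(O, u) = 2502*O + u² = u² + 2502*O)
4826287/Q(j(L(5, 4)), 2114) = 4826287/(2114² + 2502*(-4)) = 4826287/(4468996 - 10008) = 4826287/4458988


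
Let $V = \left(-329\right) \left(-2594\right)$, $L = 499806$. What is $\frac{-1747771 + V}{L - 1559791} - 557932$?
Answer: $- \frac{118279731335}{211997} \approx -5.5793 \cdot 10^{5}$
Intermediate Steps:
$V = 853426$
$\frac{-1747771 + V}{L - 1559791} - 557932 = \frac{-1747771 + 853426}{499806 - 1559791} - 557932 = - \frac{894345}{-1059985} - 557932 = \left(-894345\right) \left(- \frac{1}{1059985}\right) - 557932 = \frac{178869}{211997} - 557932 = - \frac{118279731335}{211997}$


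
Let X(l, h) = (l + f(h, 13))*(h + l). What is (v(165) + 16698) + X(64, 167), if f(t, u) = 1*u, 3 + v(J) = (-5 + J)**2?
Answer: 60082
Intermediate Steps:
v(J) = -3 + (-5 + J)**2
f(t, u) = u
X(l, h) = (13 + l)*(h + l) (X(l, h) = (l + 13)*(h + l) = (13 + l)*(h + l))
(v(165) + 16698) + X(64, 167) = ((-3 + (-5 + 165)**2) + 16698) + (64**2 + 13*167 + 13*64 + 167*64) = ((-3 + 160**2) + 16698) + (4096 + 2171 + 832 + 10688) = ((-3 + 25600) + 16698) + 17787 = (25597 + 16698) + 17787 = 42295 + 17787 = 60082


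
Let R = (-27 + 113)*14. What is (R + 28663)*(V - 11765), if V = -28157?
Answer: -1192350374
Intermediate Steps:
R = 1204 (R = 86*14 = 1204)
(R + 28663)*(V - 11765) = (1204 + 28663)*(-28157 - 11765) = 29867*(-39922) = -1192350374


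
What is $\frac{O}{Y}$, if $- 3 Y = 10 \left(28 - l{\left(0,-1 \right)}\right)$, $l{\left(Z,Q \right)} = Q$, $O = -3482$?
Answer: $\frac{5223}{145} \approx 36.021$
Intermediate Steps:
$Y = - \frac{290}{3}$ ($Y = - \frac{10 \left(28 - -1\right)}{3} = - \frac{10 \left(28 + 1\right)}{3} = - \frac{10 \cdot 29}{3} = \left(- \frac{1}{3}\right) 290 = - \frac{290}{3} \approx -96.667$)
$\frac{O}{Y} = - \frac{3482}{- \frac{290}{3}} = \left(-3482\right) \left(- \frac{3}{290}\right) = \frac{5223}{145}$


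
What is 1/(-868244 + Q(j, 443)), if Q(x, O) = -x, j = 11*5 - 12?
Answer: -1/868287 ≈ -1.1517e-6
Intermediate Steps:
j = 43 (j = 55 - 12 = 43)
1/(-868244 + Q(j, 443)) = 1/(-868244 - 1*43) = 1/(-868244 - 43) = 1/(-868287) = -1/868287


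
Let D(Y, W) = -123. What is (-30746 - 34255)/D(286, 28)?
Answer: 21667/41 ≈ 528.46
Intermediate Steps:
(-30746 - 34255)/D(286, 28) = (-30746 - 34255)/(-123) = -65001*(-1/123) = 21667/41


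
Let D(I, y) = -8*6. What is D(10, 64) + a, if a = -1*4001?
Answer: -4049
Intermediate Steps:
D(I, y) = -48
a = -4001
D(10, 64) + a = -48 - 4001 = -4049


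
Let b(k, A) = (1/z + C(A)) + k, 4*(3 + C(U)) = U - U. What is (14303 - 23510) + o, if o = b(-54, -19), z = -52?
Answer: -481729/52 ≈ -9264.0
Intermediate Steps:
C(U) = -3 (C(U) = -3 + (U - U)/4 = -3 + (¼)*0 = -3 + 0 = -3)
b(k, A) = -157/52 + k (b(k, A) = (1/(-52) - 3) + k = (-1/52 - 3) + k = -157/52 + k)
o = -2965/52 (o = -157/52 - 54 = -2965/52 ≈ -57.019)
(14303 - 23510) + o = (14303 - 23510) - 2965/52 = -9207 - 2965/52 = -481729/52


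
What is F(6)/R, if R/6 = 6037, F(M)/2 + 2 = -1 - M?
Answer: -3/6037 ≈ -0.00049694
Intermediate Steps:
F(M) = -6 - 2*M (F(M) = -4 + 2*(-1 - M) = -4 + (-2 - 2*M) = -6 - 2*M)
R = 36222 (R = 6*6037 = 36222)
F(6)/R = (-6 - 2*6)/36222 = (-6 - 12)*(1/36222) = -18*1/36222 = -3/6037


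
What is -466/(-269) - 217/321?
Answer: 91213/86349 ≈ 1.0563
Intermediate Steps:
-466/(-269) - 217/321 = -466*(-1/269) - 217*1/321 = 466/269 - 217/321 = 91213/86349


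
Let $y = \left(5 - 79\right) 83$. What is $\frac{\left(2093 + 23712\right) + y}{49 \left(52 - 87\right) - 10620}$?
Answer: $- \frac{19663}{12335} \approx -1.5941$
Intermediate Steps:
$y = -6142$ ($y = \left(-74\right) 83 = -6142$)
$\frac{\left(2093 + 23712\right) + y}{49 \left(52 - 87\right) - 10620} = \frac{\left(2093 + 23712\right) - 6142}{49 \left(52 - 87\right) - 10620} = \frac{25805 - 6142}{49 \left(-35\right) - 10620} = \frac{19663}{-1715 - 10620} = \frac{19663}{-12335} = 19663 \left(- \frac{1}{12335}\right) = - \frac{19663}{12335}$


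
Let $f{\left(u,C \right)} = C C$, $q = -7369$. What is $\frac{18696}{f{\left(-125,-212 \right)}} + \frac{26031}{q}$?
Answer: $- \frac{129020805}{41399042} \approx -3.1165$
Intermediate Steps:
$f{\left(u,C \right)} = C^{2}$
$\frac{18696}{f{\left(-125,-212 \right)}} + \frac{26031}{q} = \frac{18696}{\left(-212\right)^{2}} + \frac{26031}{-7369} = \frac{18696}{44944} + 26031 \left(- \frac{1}{7369}\right) = 18696 \cdot \frac{1}{44944} - \frac{26031}{7369} = \frac{2337}{5618} - \frac{26031}{7369} = - \frac{129020805}{41399042}$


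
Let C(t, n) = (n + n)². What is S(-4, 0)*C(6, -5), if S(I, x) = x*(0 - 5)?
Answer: 0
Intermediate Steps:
S(I, x) = -5*x (S(I, x) = x*(-5) = -5*x)
C(t, n) = 4*n² (C(t, n) = (2*n)² = 4*n²)
S(-4, 0)*C(6, -5) = (-5*0)*(4*(-5)²) = 0*(4*25) = 0*100 = 0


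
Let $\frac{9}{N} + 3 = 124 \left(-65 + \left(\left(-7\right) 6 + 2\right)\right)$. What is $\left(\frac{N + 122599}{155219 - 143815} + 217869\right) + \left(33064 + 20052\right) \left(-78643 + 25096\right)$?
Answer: $- \frac{11732565422404263}{4125397} \approx -2.844 \cdot 10^{9}$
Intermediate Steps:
$N = - \frac{1}{1447}$ ($N = \frac{9}{-3 + 124 \left(-65 + \left(\left(-7\right) 6 + 2\right)\right)} = \frac{9}{-3 + 124 \left(-65 + \left(-42 + 2\right)\right)} = \frac{9}{-3 + 124 \left(-65 - 40\right)} = \frac{9}{-3 + 124 \left(-105\right)} = \frac{9}{-3 - 13020} = \frac{9}{-13023} = 9 \left(- \frac{1}{13023}\right) = - \frac{1}{1447} \approx -0.00069109$)
$\left(\frac{N + 122599}{155219 - 143815} + 217869\right) + \left(33064 + 20052\right) \left(-78643 + 25096\right) = \left(\frac{- \frac{1}{1447} + 122599}{155219 - 143815} + 217869\right) + \left(33064 + 20052\right) \left(-78643 + 25096\right) = \left(\frac{177400752}{1447 \cdot 11404} + 217869\right) + 53116 \left(-53547\right) = \left(\frac{177400752}{1447} \cdot \frac{1}{11404} + 217869\right) - 2844202452 = \left(\frac{44350188}{4125397} + 217869\right) - 2844202452 = \frac{898840469181}{4125397} - 2844202452 = - \frac{11732565422404263}{4125397}$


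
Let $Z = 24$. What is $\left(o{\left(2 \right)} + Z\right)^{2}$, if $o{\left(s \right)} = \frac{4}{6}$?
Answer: $\frac{5476}{9} \approx 608.44$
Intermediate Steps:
$o{\left(s \right)} = \frac{2}{3}$ ($o{\left(s \right)} = 4 \cdot \frac{1}{6} = \frac{2}{3}$)
$\left(o{\left(2 \right)} + Z\right)^{2} = \left(\frac{2}{3} + 24\right)^{2} = \left(\frac{74}{3}\right)^{2} = \frac{5476}{9}$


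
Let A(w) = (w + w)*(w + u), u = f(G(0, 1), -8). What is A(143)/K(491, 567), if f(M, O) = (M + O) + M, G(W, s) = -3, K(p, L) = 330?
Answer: 559/5 ≈ 111.80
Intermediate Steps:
f(M, O) = O + 2*M
u = -14 (u = -8 + 2*(-3) = -8 - 6 = -14)
A(w) = 2*w*(-14 + w) (A(w) = (w + w)*(w - 14) = (2*w)*(-14 + w) = 2*w*(-14 + w))
A(143)/K(491, 567) = (2*143*(-14 + 143))/330 = (2*143*129)*(1/330) = 36894*(1/330) = 559/5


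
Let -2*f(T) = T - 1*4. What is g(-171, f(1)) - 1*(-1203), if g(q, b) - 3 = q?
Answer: 1035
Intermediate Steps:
f(T) = 2 - T/2 (f(T) = -(T - 1*4)/2 = -(T - 4)/2 = -(-4 + T)/2 = 2 - T/2)
g(q, b) = 3 + q
g(-171, f(1)) - 1*(-1203) = (3 - 171) - 1*(-1203) = -168 + 1203 = 1035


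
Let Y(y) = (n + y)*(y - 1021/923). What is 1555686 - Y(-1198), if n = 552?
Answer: 720921528/923 ≈ 7.8106e+5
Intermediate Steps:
Y(y) = (552 + y)*(-1021/923 + y) (Y(y) = (552 + y)*(y - 1021/923) = (552 + y)*(-1021/923 + y))
1555686 - Y(-1198) = 1555686 - (-563592/923 + (-1198)**2 + (508475/923)*(-1198)) = 1555686 - (-563592/923 + 1435204 - 609153050/923) = 1555686 - 1*714976650/923 = 1555686 - 714976650/923 = 720921528/923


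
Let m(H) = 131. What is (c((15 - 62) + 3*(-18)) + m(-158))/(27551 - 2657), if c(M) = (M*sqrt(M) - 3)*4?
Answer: 119/24894 - 202*I*sqrt(101)/12447 ≈ 0.0047803 - 0.1631*I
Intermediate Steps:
c(M) = -12 + 4*M**(3/2) (c(M) = (M**(3/2) - 3)*4 = (-3 + M**(3/2))*4 = -12 + 4*M**(3/2))
(c((15 - 62) + 3*(-18)) + m(-158))/(27551 - 2657) = ((-12 + 4*((15 - 62) + 3*(-18))**(3/2)) + 131)/(27551 - 2657) = ((-12 + 4*(-47 - 54)**(3/2)) + 131)/24894 = ((-12 + 4*(-101)**(3/2)) + 131)*(1/24894) = ((-12 + 4*(-101*I*sqrt(101))) + 131)*(1/24894) = ((-12 - 404*I*sqrt(101)) + 131)*(1/24894) = (119 - 404*I*sqrt(101))*(1/24894) = 119/24894 - 202*I*sqrt(101)/12447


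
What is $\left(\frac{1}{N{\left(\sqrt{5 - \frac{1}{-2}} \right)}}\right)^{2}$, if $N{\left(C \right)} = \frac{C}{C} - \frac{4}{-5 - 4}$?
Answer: $\frac{81}{169} \approx 0.47929$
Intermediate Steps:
$N{\left(C \right)} = \frac{13}{9}$ ($N{\left(C \right)} = 1 - \frac{4}{-9} = 1 - - \frac{4}{9} = 1 + \frac{4}{9} = \frac{13}{9}$)
$\left(\frac{1}{N{\left(\sqrt{5 - \frac{1}{-2}} \right)}}\right)^{2} = \left(\frac{1}{\frac{13}{9}}\right)^{2} = \left(\frac{9}{13}\right)^{2} = \frac{81}{169}$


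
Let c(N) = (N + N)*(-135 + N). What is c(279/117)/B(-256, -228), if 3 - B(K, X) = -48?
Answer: -106888/8619 ≈ -12.401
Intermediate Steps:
B(K, X) = 51 (B(K, X) = 3 - 1*(-48) = 3 + 48 = 51)
c(N) = 2*N*(-135 + N) (c(N) = (2*N)*(-135 + N) = 2*N*(-135 + N))
c(279/117)/B(-256, -228) = (2*(279/117)*(-135 + 279/117))/51 = (2*(279*(1/117))*(-135 + 279*(1/117)))*(1/51) = (2*(31/13)*(-135 + 31/13))*(1/51) = (2*(31/13)*(-1724/13))*(1/51) = -106888/169*1/51 = -106888/8619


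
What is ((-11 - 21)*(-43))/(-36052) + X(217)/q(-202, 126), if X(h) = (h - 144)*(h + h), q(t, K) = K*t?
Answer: -21021811/16385634 ≈ -1.2829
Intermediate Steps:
X(h) = 2*h*(-144 + h) (X(h) = (-144 + h)*(2*h) = 2*h*(-144 + h))
((-11 - 21)*(-43))/(-36052) + X(217)/q(-202, 126) = ((-11 - 21)*(-43))/(-36052) + (2*217*(-144 + 217))/((126*(-202))) = -32*(-43)*(-1/36052) + (2*217*73)/(-25452) = 1376*(-1/36052) + 31682*(-1/25452) = -344/9013 - 2263/1818 = -21021811/16385634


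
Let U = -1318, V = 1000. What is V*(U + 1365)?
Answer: 47000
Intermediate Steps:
V*(U + 1365) = 1000*(-1318 + 1365) = 1000*47 = 47000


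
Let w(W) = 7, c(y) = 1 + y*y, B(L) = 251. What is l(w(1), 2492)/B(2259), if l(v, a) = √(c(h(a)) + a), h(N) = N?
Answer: √6212557/251 ≈ 9.9303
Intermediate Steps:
c(y) = 1 + y²
l(v, a) = √(1 + a + a²) (l(v, a) = √((1 + a²) + a) = √(1 + a + a²))
l(w(1), 2492)/B(2259) = √(1 + 2492 + 2492²)/251 = √(1 + 2492 + 6210064)*(1/251) = √6212557*(1/251) = √6212557/251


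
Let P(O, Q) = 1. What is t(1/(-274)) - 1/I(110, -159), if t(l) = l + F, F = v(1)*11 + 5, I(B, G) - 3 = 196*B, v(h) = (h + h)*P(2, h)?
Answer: 159501237/5908262 ≈ 26.996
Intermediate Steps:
v(h) = 2*h (v(h) = (h + h)*1 = (2*h)*1 = 2*h)
I(B, G) = 3 + 196*B
F = 27 (F = (2*1)*11 + 5 = 2*11 + 5 = 22 + 5 = 27)
t(l) = 27 + l (t(l) = l + 27 = 27 + l)
t(1/(-274)) - 1/I(110, -159) = (27 + 1/(-274)) - 1/(3 + 196*110) = (27 - 1/274) - 1/(3 + 21560) = 7397/274 - 1/21563 = 159501237/5908262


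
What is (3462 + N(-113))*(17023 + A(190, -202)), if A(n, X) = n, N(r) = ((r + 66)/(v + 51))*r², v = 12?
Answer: -939428983/9 ≈ -1.0438e+8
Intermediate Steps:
N(r) = r²*(22/21 + r/63) (N(r) = ((r + 66)/(12 + 51))*r² = ((66 + r)/63)*r² = ((66 + r)*(1/63))*r² = (22/21 + r/63)*r² = r²*(22/21 + r/63))
(3462 + N(-113))*(17023 + A(190, -202)) = (3462 + (1/63)*(-113)²*(66 - 113))*(17023 + 190) = (3462 + (1/63)*12769*(-47))*17213 = (3462 - 600143/63)*17213 = -382037/63*17213 = -939428983/9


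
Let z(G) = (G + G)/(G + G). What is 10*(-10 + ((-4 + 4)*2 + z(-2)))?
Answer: -90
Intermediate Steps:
z(G) = 1 (z(G) = (2*G)/((2*G)) = (2*G)*(1/(2*G)) = 1)
10*(-10 + ((-4 + 4)*2 + z(-2))) = 10*(-10 + ((-4 + 4)*2 + 1)) = 10*(-10 + (0*2 + 1)) = 10*(-10 + (0 + 1)) = 10*(-10 + 1) = 10*(-9) = -90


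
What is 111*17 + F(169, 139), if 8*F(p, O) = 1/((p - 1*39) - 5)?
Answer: 1887001/1000 ≈ 1887.0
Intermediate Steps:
F(p, O) = 1/(8*(-44 + p)) (F(p, O) = 1/(8*((p - 1*39) - 5)) = 1/(8*((p - 39) - 5)) = 1/(8*((-39 + p) - 5)) = 1/(8*(-44 + p)))
111*17 + F(169, 139) = 111*17 + 1/(8*(-44 + 169)) = 1887 + (⅛)/125 = 1887 + (⅛)*(1/125) = 1887 + 1/1000 = 1887001/1000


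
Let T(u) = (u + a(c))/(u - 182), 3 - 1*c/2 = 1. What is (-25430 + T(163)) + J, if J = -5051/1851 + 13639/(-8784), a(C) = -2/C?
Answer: -2619971570789/102974832 ≈ -25443.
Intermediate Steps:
c = 4 (c = 6 - 2*1 = 6 - 2 = 4)
T(u) = (-1/2 + u)/(-182 + u) (T(u) = (u - 2/4)/(u - 182) = (u - 2*1/4)/(-182 + u) = (u - 1/2)/(-182 + u) = (-1/2 + u)/(-182 + u))
J = -23204591/5419728 (J = -5051*1/1851 + 13639*(-1/8784) = -5051/1851 - 13639/8784 = -23204591/5419728 ≈ -4.2815)
(-25430 + T(163)) + J = (-25430 + (-1/2 + 163)/(-182 + 163)) - 23204591/5419728 = (-25430 + (325/2)/(-19)) - 23204591/5419728 = (-25430 - 1/19*325/2) - 23204591/5419728 = (-25430 - 325/38) - 23204591/5419728 = -966665/38 - 23204591/5419728 = -2619971570789/102974832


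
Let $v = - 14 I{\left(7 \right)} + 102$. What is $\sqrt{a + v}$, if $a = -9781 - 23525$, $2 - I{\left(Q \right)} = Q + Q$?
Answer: $2 i \sqrt{8259} \approx 181.76 i$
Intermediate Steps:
$I{\left(Q \right)} = 2 - 2 Q$ ($I{\left(Q \right)} = 2 - \left(Q + Q\right) = 2 - 2 Q$)
$a = -33306$
$v = 270$ ($v = - 14 \left(2 - 14\right) + 102 = \left(-14\right) \left(-12\right) + 102 = 168 + 102 = 270$)
$\sqrt{a + v} = \sqrt{-33306 + 270} = \sqrt{-33036} = 2 i \sqrt{8259}$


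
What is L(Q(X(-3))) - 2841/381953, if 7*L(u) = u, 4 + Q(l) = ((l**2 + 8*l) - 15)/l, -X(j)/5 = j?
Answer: 6855267/2673671 ≈ 2.5640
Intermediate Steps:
X(j) = -5*j
Q(l) = -4 + (-15 + l**2 + 8*l)/l (Q(l) = -4 + ((l**2 + 8*l) - 15)/l = -4 + (-15 + l**2 + 8*l)/l)
L(u) = u/7
L(Q(X(-3))) - 2841/381953 = (4 - 5*(-3) - 15/((-5*(-3))))/7 - 2841/381953 = (4 + 15 - 15/15)/7 - 2841/381953 = (4 + 15 - 15*1/15)/7 - 1*2841/381953 = (4 + 15 - 1)/7 - 2841/381953 = (1/7)*18 - 2841/381953 = 18/7 - 2841/381953 = 6855267/2673671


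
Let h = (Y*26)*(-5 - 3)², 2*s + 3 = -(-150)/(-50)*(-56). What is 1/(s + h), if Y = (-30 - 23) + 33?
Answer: -2/66395 ≈ -3.0123e-5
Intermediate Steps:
s = 165/2 (s = -3/2 + (-(-150)/(-50)*(-56))/2 = -3/2 + (-(-150)*(-1)/50*(-56))/2 = -3/2 + (-30*⅒*(-56))/2 = -3/2 + (-3*(-56))/2 = -3/2 + (½)*168 = -3/2 + 84 = 165/2 ≈ 82.500)
Y = -20 (Y = -53 + 33 = -20)
h = -33280 (h = (-20*26)*(-5 - 3)² = -520*(-8)² = -520*64 = -33280)
1/(s + h) = 1/(165/2 - 33280) = 1/(-66395/2) = -2/66395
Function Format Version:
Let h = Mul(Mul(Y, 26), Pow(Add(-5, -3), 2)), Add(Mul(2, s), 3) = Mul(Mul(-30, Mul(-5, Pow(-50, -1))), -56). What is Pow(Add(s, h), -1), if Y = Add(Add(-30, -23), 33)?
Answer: Rational(-2, 66395) ≈ -3.0123e-5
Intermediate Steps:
s = Rational(165, 2) (s = Add(Rational(-3, 2), Mul(Rational(1, 2), Mul(Mul(-30, Mul(-5, Pow(-50, -1))), -56))) = Add(Rational(-3, 2), Mul(Rational(1, 2), Mul(Mul(-30, Mul(-5, Rational(-1, 50))), -56))) = Add(Rational(-3, 2), Mul(Rational(1, 2), Mul(Mul(-30, Rational(1, 10)), -56))) = Add(Rational(-3, 2), Mul(Rational(1, 2), Mul(-3, -56))) = Add(Rational(-3, 2), Mul(Rational(1, 2), 168)) = Add(Rational(-3, 2), 84) = Rational(165, 2) ≈ 82.500)
Y = -20 (Y = Add(-53, 33) = -20)
h = -33280 (h = Mul(Mul(-20, 26), Pow(Add(-5, -3), 2)) = Mul(-520, Pow(-8, 2)) = Mul(-520, 64) = -33280)
Pow(Add(s, h), -1) = Pow(Add(Rational(165, 2), -33280), -1) = Pow(Rational(-66395, 2), -1) = Rational(-2, 66395)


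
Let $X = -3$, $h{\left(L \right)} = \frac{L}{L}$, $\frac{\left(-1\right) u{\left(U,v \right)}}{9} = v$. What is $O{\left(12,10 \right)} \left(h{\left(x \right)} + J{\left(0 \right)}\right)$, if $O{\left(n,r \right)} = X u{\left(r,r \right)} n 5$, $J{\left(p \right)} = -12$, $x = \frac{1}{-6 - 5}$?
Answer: $-178200$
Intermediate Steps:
$u{\left(U,v \right)} = - 9 v$
$x = - \frac{1}{11}$ ($x = \frac{1}{-11} = - \frac{1}{11} \approx -0.090909$)
$h{\left(L \right)} = 1$
$O{\left(n,r \right)} = 135 n r$ ($O{\left(n,r \right)} = - 3 - 9 r n 5 = - 3 \left(- 9 n r\right) 5 = 27 n r 5 = 135 n r$)
$O{\left(12,10 \right)} \left(h{\left(x \right)} + J{\left(0 \right)}\right) = 135 \cdot 12 \cdot 10 \left(1 - 12\right) = 16200 \left(-11\right) = -178200$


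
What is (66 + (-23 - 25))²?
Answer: 324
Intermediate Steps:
(66 + (-23 - 25))² = (66 - 48)² = 18² = 324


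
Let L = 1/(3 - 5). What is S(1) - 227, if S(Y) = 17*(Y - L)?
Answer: -403/2 ≈ -201.50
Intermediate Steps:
L = -1/2 (L = 1/(-2) = -1/2 ≈ -0.50000)
S(Y) = 17/2 + 17*Y (S(Y) = 17*(Y - 1*(-1/2)) = 17*(Y + 1/2) = 17*(1/2 + Y) = 17/2 + 17*Y)
S(1) - 227 = (17/2 + 17*1) - 227 = (17/2 + 17) - 227 = 51/2 - 227 = -403/2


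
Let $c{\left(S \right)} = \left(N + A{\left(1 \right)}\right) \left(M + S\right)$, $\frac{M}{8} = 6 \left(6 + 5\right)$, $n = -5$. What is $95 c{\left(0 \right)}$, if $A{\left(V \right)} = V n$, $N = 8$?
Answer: $150480$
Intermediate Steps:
$M = 528$ ($M = 8 \cdot 6 \left(6 + 5\right) = 8 \cdot 6 \cdot 11 = 8 \cdot 66 = 528$)
$A{\left(V \right)} = - 5 V$ ($A{\left(V \right)} = V \left(-5\right) = - 5 V$)
$c{\left(S \right)} = 1584 + 3 S$ ($c{\left(S \right)} = \left(8 - 5\right) \left(528 + S\right) = 3 \left(528 + S\right) = 1584 + 3 S$)
$95 c{\left(0 \right)} = 95 \left(1584 + 3 \cdot 0\right) = 95 \left(1584 + 0\right) = 95 \cdot 1584 = 150480$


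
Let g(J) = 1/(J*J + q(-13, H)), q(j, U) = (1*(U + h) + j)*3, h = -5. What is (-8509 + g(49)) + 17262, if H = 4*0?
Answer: 20543292/2347 ≈ 8753.0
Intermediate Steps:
H = 0
q(j, U) = -15 + 3*U + 3*j (q(j, U) = (1*(U - 5) + j)*3 = (1*(-5 + U) + j)*3 = ((-5 + U) + j)*3 = (-5 + U + j)*3 = -15 + 3*U + 3*j)
g(J) = 1/(-54 + J²) (g(J) = 1/(J*J + (-15 + 3*0 + 3*(-13))) = 1/(J² + (-15 + 0 - 39)) = 1/(J² - 54) = 1/(-54 + J²))
(-8509 + g(49)) + 17262 = (-8509 + 1/(-54 + 49²)) + 17262 = (-8509 + 1/(-54 + 2401)) + 17262 = (-8509 + 1/2347) + 17262 = -19970622/2347 + 17262 = 20543292/2347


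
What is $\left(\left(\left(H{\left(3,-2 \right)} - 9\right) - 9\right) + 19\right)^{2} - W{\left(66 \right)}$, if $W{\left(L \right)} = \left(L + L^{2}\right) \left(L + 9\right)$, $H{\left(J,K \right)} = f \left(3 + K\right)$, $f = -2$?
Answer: $-331649$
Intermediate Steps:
$H{\left(J,K \right)} = -6 - 2 K$ ($H{\left(J,K \right)} = - 2 \left(3 + K\right) = -6 - 2 K$)
$W{\left(L \right)} = \left(9 + L\right) \left(L + L^{2}\right)$ ($W{\left(L \right)} = \left(L + L^{2}\right) \left(9 + L\right) = \left(9 + L\right) \left(L + L^{2}\right)$)
$\left(\left(\left(H{\left(3,-2 \right)} - 9\right) - 9\right) + 19\right)^{2} - W{\left(66 \right)} = \left(\left(\left(\left(-6 - -4\right) - 9\right) - 9\right) + 19\right)^{2} - 66 \left(9 + 66^{2} + 10 \cdot 66\right) = \left(\left(\left(\left(-6 + 4\right) - 9\right) - 9\right) + 19\right)^{2} - 66 \left(9 + 4356 + 660\right) = \left(\left(\left(-2 - 9\right) - 9\right) + 19\right)^{2} - 66 \cdot 5025 = \left(\left(-11 - 9\right) + 19\right)^{2} - 331650 = \left(-20 + 19\right)^{2} - 331650 = \left(-1\right)^{2} - 331650 = 1 - 331650 = -331649$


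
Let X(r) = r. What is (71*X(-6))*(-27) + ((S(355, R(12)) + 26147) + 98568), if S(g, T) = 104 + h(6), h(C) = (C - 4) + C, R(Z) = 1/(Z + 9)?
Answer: 136329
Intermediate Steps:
R(Z) = 1/(9 + Z)
h(C) = -4 + 2*C (h(C) = (-4 + C) + C = -4 + 2*C)
S(g, T) = 112 (S(g, T) = 104 + (-4 + 2*6) = 104 + (-4 + 12) = 104 + 8 = 112)
(71*X(-6))*(-27) + ((S(355, R(12)) + 26147) + 98568) = (71*(-6))*(-27) + ((112 + 26147) + 98568) = -426*(-27) + (26259 + 98568) = 11502 + 124827 = 136329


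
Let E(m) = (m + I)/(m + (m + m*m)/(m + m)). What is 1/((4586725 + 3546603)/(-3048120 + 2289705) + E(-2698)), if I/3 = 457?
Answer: -876836085/9115741442 ≈ -0.096189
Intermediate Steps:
I = 1371 (I = 3*457 = 1371)
E(m) = (1371 + m)/(m + (m + m²)/(2*m)) (E(m) = (m + 1371)/(m + (m + m*m)/(m + m)) = (1371 + m)/(m + (m + m²)/((2*m))) = (1371 + m)/(m + (m + m²)*(1/(2*m))) = (1371 + m)/(m + (m + m²)/(2*m)))
1/((4586725 + 3546603)/(-3048120 + 2289705) + E(-2698)) = 1/((4586725 + 3546603)/(-3048120 + 2289705) + 2*(1371 - 2698)/(1 + 3*(-2698))) = 1/(8133328/(-758415) + 2*(-1327)/(1 - 8094)) = 1/(8133328*(-1/758415) + 2*(-1327)/(-8093)) = 1/(-1161904/108345 + 2*(-1/8093)*(-1327)) = 1/(-1161904/108345 + 2654/8093) = 1/(-9115741442/876836085) = -876836085/9115741442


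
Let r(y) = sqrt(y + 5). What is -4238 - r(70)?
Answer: -4238 - 5*sqrt(3) ≈ -4246.7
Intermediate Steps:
r(y) = sqrt(5 + y)
-4238 - r(70) = -4238 - sqrt(5 + 70) = -4238 - sqrt(75) = -4238 - 5*sqrt(3)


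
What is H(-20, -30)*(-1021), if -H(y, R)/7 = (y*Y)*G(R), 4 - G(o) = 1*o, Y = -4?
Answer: 19439840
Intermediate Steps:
G(o) = 4 - o
H(y, R) = 28*y*(4 - R) (H(y, R) = -7*y*(-4)*(4 - R) = -7*(-4*y)*(4 - R) = -(-28)*y*(4 - R) = 28*y*(4 - R))
H(-20, -30)*(-1021) = (28*(-20)*(4 - 1*(-30)))*(-1021) = (28*(-20)*(4 + 30))*(-1021) = (28*(-20)*34)*(-1021) = -19040*(-1021) = 19439840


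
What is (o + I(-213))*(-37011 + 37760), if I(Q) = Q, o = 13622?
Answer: 10043341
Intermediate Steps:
(o + I(-213))*(-37011 + 37760) = (13622 - 213)*(-37011 + 37760) = 13409*749 = 10043341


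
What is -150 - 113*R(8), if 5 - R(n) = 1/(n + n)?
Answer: -11327/16 ≈ -707.94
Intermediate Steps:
R(n) = 5 - 1/(2*n) (R(n) = 5 - 1/(n + n) = 5 - 1/(2*n))
-150 - 113*R(8) = -150 - 113*(5 - ½/8) = -150 - 113*(5 - ½*⅛) = -150 - 113*(5 - 1/16) = -150 - 113*79/16 = -150 - 8927/16 = -11327/16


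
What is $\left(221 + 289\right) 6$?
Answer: $3060$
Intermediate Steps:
$\left(221 + 289\right) 6 = 510 \cdot 6 = 3060$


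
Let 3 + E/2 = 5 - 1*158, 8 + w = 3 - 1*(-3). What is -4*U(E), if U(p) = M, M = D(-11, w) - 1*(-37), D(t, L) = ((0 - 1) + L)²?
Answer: -184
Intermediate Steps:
w = -2 (w = -8 + (3 - 1*(-3)) = -8 + (3 + 3) = -8 + 6 = -2)
E = -312 (E = -6 + 2*(5 - 1*158) = -6 + 2*(5 - 158) = -6 + 2*(-153) = -6 - 306 = -312)
D(t, L) = (-1 + L)²
M = 46 (M = (-1 - 2)² - 1*(-37) = (-3)² + 37 = 9 + 37 = 46)
U(p) = 46
-4*U(E) = -4*46 = -184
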